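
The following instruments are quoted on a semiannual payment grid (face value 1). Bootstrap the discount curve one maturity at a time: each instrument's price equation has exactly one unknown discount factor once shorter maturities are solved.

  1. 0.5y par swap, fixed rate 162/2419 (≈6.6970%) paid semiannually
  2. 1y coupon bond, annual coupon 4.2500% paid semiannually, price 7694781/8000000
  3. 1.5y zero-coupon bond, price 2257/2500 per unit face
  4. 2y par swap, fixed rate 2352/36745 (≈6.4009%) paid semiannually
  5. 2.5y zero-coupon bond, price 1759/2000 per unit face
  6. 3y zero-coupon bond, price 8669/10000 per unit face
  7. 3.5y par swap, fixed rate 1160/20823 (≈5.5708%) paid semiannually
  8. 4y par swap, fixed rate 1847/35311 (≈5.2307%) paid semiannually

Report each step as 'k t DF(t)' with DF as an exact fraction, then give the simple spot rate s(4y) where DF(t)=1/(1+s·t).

1 1/2 2419/2500
2 1 9217/10000
3 3/2 2257/2500
4 2 1103/1250
5 5/2 1759/2000
6 3 8669/10000
7 7/2 413/500
8 4 8153/10000
s(4y) = (1/(8153/10000) − 1)/(4) = 1847/32612 ≈ 5.6636%

step 1 [0.5y] swap r/2=81/2419: DF=(1 − 81/2419·(0))/(1+81/2419) = 2419/2500 ≈ 0.967600
step 2 [1y] bond c/2=17/800: DF=(7694781/8000000 − 17/800·(0.967600))/(1+17/800) = 9217/10000 ≈ 0.921700
step 3 [1.5y] zero: DF = P = 2257/2500 ≈ 0.902800
step 4 [2y] swap r/2=1176/36745: DF=(1 − 1176/36745·(0.967600+0.921700+0.902800))/(1+1176/36745) = 1103/1250 ≈ 0.882400
step 5 [2.5y] zero: DF = P = 1759/2000 ≈ 0.879500
step 6 [3y] zero: DF = P = 8669/10000 ≈ 0.866900
step 7 [3.5y] swap r/2=580/20823: DF=(1 − 580/20823·(0.967600+0.921700+0.902800+0.882400+0.879500+0.866900))/(1+580/20823) = 413/500 ≈ 0.826000
step 8 [4y] swap r/2=1847/70622: DF=(1 − 1847/70622·(0.967600+0.921700+0.902800+0.882400+0.879500+0.866900+0.826000))/(1+1847/70622) = 8153/10000 ≈ 0.815300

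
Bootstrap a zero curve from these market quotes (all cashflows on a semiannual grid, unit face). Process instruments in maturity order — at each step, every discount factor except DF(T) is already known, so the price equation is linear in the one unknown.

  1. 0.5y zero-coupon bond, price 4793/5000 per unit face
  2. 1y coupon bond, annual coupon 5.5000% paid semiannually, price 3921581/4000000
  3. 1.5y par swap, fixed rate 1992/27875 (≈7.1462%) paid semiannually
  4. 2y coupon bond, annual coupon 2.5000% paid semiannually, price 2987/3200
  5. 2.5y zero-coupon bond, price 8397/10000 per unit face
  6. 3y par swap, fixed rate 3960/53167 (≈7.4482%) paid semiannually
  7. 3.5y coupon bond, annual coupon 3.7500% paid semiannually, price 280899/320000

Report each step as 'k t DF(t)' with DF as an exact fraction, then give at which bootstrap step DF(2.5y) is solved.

step 1 [0.5y] zero: DF = P = 4793/5000 ≈ 0.958600
step 2 [1y] bond c/2=11/400: DF=(3921581/4000000 − 11/400·(0.958600))/(1+11/400) = 1857/2000 ≈ 0.928500
step 3 [1.5y] swap r/2=996/27875: DF=(1 − 996/27875·(0.958600+0.928500))/(1+996/27875) = 2251/2500 ≈ 0.900400
step 4 [2y] bond c/2=1/80: DF=(2987/3200 − 1/80·(0.958600+0.928500+0.900400))/(1+1/80) = 71/80 ≈ 0.887500
step 5 [2.5y] zero: DF = P = 8397/10000 ≈ 0.839700
step 6 [3y] swap r/2=1980/53167: DF=(1 − 1980/53167·(0.958600+0.928500+0.900400+0.887500+0.839700))/(1+1980/53167) = 401/500 ≈ 0.802000
step 7 [3.5y] bond c/2=3/160: DF=(280899/320000 − 3/160·(0.958600+0.928500+0.900400+0.887500+0.839700+0.802000))/(1+3/160) = 3819/5000 ≈ 0.763800

1 1/2 4793/5000
2 1 1857/2000
3 3/2 2251/2500
4 2 71/80
5 5/2 8397/10000
6 3 401/500
7 7/2 3819/5000
DF(2.5y) is solved at step 5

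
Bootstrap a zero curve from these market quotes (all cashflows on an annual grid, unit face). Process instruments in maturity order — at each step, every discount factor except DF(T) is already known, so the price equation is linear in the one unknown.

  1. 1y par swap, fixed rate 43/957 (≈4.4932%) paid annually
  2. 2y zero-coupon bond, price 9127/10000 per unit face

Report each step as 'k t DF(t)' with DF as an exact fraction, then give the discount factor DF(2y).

step 1 [1y] swap r/1=43/957: DF=(1 − 43/957·(0))/(1+43/957) = 957/1000 ≈ 0.957000
step 2 [2y] zero: DF = P = 9127/10000 ≈ 0.912700

1 1 957/1000
2 2 9127/10000
DF(2y) = 9127/10000 ≈ 0.912700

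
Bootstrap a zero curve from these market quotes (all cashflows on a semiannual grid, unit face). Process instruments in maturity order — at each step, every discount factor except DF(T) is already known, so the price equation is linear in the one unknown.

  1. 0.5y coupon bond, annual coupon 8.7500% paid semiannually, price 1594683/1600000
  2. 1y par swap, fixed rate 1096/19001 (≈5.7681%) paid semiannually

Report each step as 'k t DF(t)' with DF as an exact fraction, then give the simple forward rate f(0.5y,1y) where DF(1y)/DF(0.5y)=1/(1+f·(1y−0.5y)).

1 1/2 9549/10000
2 1 2363/2500
f(0.5y,1y) = ((9549/10000)/(2363/2500) − 1)/(1/2) = 97/4726 ≈ 2.0525%

step 1 [0.5y] bond c/2=7/160: DF=(1594683/1600000 − 7/160·(0))/(1+7/160) = 9549/10000 ≈ 0.954900
step 2 [1y] swap r/2=548/19001: DF=(1 − 548/19001·(0.954900))/(1+548/19001) = 2363/2500 ≈ 0.945200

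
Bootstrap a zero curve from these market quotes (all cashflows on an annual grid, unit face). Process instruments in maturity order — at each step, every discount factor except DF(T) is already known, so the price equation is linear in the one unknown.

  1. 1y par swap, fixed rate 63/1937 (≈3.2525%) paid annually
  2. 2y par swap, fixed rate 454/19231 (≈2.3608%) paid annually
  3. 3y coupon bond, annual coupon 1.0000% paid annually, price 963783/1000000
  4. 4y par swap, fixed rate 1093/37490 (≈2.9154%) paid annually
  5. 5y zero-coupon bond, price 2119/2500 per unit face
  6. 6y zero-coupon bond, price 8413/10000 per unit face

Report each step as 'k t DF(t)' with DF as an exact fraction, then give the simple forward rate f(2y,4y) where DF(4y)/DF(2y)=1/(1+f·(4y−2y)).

1 1 1937/2000
2 2 4773/5000
3 3 1169/1250
4 4 8907/10000
5 5 2119/2500
6 6 8413/10000
f(2y,4y) = ((4773/5000)/(8907/10000) − 1)/(2) = 213/5938 ≈ 3.5871%

step 1 [1y] swap r/1=63/1937: DF=(1 − 63/1937·(0))/(1+63/1937) = 1937/2000 ≈ 0.968500
step 2 [2y] swap r/1=454/19231: DF=(1 − 454/19231·(0.968500))/(1+454/19231) = 4773/5000 ≈ 0.954600
step 3 [3y] bond c/1=1/100: DF=(963783/1000000 − 1/100·(0.968500+0.954600))/(1+1/100) = 1169/1250 ≈ 0.935200
step 4 [4y] swap r/1=1093/37490: DF=(1 − 1093/37490·(0.968500+0.954600+0.935200))/(1+1093/37490) = 8907/10000 ≈ 0.890700
step 5 [5y] zero: DF = P = 2119/2500 ≈ 0.847600
step 6 [6y] zero: DF = P = 8413/10000 ≈ 0.841300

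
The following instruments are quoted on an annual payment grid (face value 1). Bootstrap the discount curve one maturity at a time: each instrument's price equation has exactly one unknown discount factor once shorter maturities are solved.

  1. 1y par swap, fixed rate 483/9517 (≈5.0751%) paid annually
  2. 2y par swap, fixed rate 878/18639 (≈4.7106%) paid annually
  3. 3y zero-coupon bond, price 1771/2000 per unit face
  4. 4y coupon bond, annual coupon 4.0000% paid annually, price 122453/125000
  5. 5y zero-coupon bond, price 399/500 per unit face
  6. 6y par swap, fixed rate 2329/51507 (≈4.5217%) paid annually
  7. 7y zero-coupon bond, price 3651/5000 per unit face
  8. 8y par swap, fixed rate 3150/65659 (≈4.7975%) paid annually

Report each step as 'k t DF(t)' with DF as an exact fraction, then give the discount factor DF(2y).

step 1 [1y] swap r/1=483/9517: DF=(1 − 483/9517·(0))/(1+483/9517) = 9517/10000 ≈ 0.951700
step 2 [2y] swap r/1=878/18639: DF=(1 − 878/18639·(0.951700))/(1+878/18639) = 4561/5000 ≈ 0.912200
step 3 [3y] zero: DF = P = 1771/2000 ≈ 0.885500
step 4 [4y] bond c/1=1/25: DF=(122453/125000 − 1/25·(0.951700+0.912200+0.885500))/(1+1/25) = 4181/5000 ≈ 0.836200
step 5 [5y] zero: DF = P = 399/500 ≈ 0.798000
step 6 [6y] swap r/1=2329/51507: DF=(1 − 2329/51507·(0.951700+0.912200+0.885500+0.836200+0.798000))/(1+2329/51507) = 7671/10000 ≈ 0.767100
step 7 [7y] zero: DF = P = 3651/5000 ≈ 0.730200
step 8 [8y] swap r/1=3150/65659: DF=(1 − 3150/65659·(0.951700+0.912200+0.885500+0.836200+0.798000+0.767100+0.730200))/(1+3150/65659) = 137/200 ≈ 0.685000

1 1 9517/10000
2 2 4561/5000
3 3 1771/2000
4 4 4181/5000
5 5 399/500
6 6 7671/10000
7 7 3651/5000
8 8 137/200
DF(2y) = 4561/5000 ≈ 0.912200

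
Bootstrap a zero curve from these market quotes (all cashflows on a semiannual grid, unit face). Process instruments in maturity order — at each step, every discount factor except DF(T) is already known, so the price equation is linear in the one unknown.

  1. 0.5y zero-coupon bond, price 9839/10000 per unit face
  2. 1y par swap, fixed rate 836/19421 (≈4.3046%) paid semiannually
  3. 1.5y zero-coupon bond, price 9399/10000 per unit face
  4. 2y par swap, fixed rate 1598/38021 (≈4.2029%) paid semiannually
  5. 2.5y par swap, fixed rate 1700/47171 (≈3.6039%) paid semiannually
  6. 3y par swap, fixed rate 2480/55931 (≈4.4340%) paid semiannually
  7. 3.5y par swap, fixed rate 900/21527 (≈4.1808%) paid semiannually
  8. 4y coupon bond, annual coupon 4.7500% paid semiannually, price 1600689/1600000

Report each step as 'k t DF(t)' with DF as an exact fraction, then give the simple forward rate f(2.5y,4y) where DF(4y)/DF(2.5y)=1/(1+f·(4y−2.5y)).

step 1 [0.5y] zero: DF = P = 9839/10000 ≈ 0.983900
step 2 [1y] swap r/2=418/19421: DF=(1 − 418/19421·(0.983900))/(1+418/19421) = 4791/5000 ≈ 0.958200
step 3 [1.5y] zero: DF = P = 9399/10000 ≈ 0.939900
step 4 [2y] swap r/2=799/38021: DF=(1 − 799/38021·(0.983900+0.958200+0.939900))/(1+799/38021) = 9201/10000 ≈ 0.920100
step 5 [2.5y] swap r/2=850/47171: DF=(1 − 850/47171·(0.983900+0.958200+0.939900+0.920100))/(1+850/47171) = 183/200 ≈ 0.915000
step 6 [3y] swap r/2=1240/55931: DF=(1 − 1240/55931·(0.983900+0.958200+0.939900+0.920100+0.915000))/(1+1240/55931) = 219/250 ≈ 0.876000
step 7 [3.5y] swap r/2=450/21527: DF=(1 − 450/21527·(0.983900+0.958200+0.939900+0.920100+0.915000+0.876000))/(1+450/21527) = 173/200 ≈ 0.865000
step 8 [4y] bond c/2=19/800: DF=(1600689/1600000 − 19/800·(0.983900+0.958200+0.939900+0.920100+0.915000+0.876000+0.865000))/(1+19/800) = 4137/5000 ≈ 0.827400

1 1/2 9839/10000
2 1 4791/5000
3 3/2 9399/10000
4 2 9201/10000
5 5/2 183/200
6 3 219/250
7 7/2 173/200
8 4 4137/5000
f(2.5y,4y) = ((183/200)/(4137/5000) − 1)/(3/2) = 292/4137 ≈ 7.0583%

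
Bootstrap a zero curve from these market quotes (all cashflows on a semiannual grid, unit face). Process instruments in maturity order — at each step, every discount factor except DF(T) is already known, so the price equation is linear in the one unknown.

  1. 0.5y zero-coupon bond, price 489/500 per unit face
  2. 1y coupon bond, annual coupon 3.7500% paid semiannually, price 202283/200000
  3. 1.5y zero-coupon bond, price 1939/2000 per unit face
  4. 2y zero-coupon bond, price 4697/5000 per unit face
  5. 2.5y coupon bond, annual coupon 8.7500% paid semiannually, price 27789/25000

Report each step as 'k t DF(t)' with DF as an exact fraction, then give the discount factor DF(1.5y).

step 1 [0.5y] zero: DF = P = 489/500 ≈ 0.978000
step 2 [1y] bond c/2=3/160: DF=(202283/200000 − 3/160·(0.978000))/(1+3/160) = 2437/2500 ≈ 0.974800
step 3 [1.5y] zero: DF = P = 1939/2000 ≈ 0.969500
step 4 [2y] zero: DF = P = 4697/5000 ≈ 0.939400
step 5 [2.5y] bond c/2=7/160: DF=(27789/25000 − 7/160·(0.978000+0.974800+0.969500+0.939400))/(1+7/160) = 9031/10000 ≈ 0.903100

1 1/2 489/500
2 1 2437/2500
3 3/2 1939/2000
4 2 4697/5000
5 5/2 9031/10000
DF(1.5y) = 1939/2000 ≈ 0.969500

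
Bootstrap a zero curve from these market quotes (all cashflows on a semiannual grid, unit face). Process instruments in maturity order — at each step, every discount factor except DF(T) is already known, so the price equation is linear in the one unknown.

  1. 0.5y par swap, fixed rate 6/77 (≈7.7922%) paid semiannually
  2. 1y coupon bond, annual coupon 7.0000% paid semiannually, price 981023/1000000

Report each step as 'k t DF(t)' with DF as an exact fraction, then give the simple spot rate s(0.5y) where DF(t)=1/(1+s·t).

step 1 [0.5y] swap r/2=3/77: DF=(1 − 3/77·(0))/(1+3/77) = 77/80 ≈ 0.962500
step 2 [1y] bond c/2=7/200: DF=(981023/1000000 − 7/200·(0.962500))/(1+7/200) = 9153/10000 ≈ 0.915300

1 1/2 77/80
2 1 9153/10000
s(0.5y) = (1/(77/80) − 1)/(1/2) = 6/77 ≈ 7.7922%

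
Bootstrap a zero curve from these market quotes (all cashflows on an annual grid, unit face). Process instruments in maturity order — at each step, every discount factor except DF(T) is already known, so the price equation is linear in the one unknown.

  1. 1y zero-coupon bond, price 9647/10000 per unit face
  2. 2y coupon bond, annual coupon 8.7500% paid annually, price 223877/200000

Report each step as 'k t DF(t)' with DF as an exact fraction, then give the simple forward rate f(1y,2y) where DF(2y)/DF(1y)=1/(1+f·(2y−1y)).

step 1 [1y] zero: DF = P = 9647/10000 ≈ 0.964700
step 2 [2y] bond c/1=7/80: DF=(223877/200000 − 7/80·(0.964700))/(1+7/80) = 9517/10000 ≈ 0.951700

1 1 9647/10000
2 2 9517/10000
f(1y,2y) = ((9647/10000)/(9517/10000) − 1)/(1) = 130/9517 ≈ 1.3660%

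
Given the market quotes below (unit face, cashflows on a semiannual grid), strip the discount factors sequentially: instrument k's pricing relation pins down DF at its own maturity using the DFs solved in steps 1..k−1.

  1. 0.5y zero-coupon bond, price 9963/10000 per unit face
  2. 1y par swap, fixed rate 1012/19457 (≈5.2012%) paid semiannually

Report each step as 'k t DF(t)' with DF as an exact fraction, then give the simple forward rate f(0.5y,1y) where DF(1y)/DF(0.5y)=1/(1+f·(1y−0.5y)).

1 1/2 9963/10000
2 1 4747/5000
f(0.5y,1y) = ((9963/10000)/(4747/5000) − 1)/(1/2) = 469/4747 ≈ 9.8799%

step 1 [0.5y] zero: DF = P = 9963/10000 ≈ 0.996300
step 2 [1y] swap r/2=506/19457: DF=(1 − 506/19457·(0.996300))/(1+506/19457) = 4747/5000 ≈ 0.949400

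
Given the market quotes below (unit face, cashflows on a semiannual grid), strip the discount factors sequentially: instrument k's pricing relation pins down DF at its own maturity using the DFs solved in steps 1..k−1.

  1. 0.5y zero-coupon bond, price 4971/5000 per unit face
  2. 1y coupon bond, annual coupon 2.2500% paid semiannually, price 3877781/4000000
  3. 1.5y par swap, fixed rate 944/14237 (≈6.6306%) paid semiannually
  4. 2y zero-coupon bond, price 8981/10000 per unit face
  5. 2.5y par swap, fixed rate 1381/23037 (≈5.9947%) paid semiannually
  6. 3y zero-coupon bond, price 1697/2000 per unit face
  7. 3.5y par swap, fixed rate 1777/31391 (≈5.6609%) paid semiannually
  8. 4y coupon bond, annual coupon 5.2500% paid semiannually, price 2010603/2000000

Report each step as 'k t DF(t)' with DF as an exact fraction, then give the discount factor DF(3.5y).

step 1 [0.5y] zero: DF = P = 4971/5000 ≈ 0.994200
step 2 [1y] bond c/2=9/800: DF=(3877781/4000000 − 9/800·(0.994200))/(1+9/800) = 2369/2500 ≈ 0.947600
step 3 [1.5y] swap r/2=472/14237: DF=(1 − 472/14237·(0.994200+0.947600))/(1+472/14237) = 566/625 ≈ 0.905600
step 4 [2y] zero: DF = P = 8981/10000 ≈ 0.898100
step 5 [2.5y] swap r/2=1381/46074: DF=(1 − 1381/46074·(0.994200+0.947600+0.905600+0.898100))/(1+1381/46074) = 8619/10000 ≈ 0.861900
step 6 [3y] zero: DF = P = 1697/2000 ≈ 0.848500
step 7 [3.5y] swap r/2=1777/62782: DF=(1 − 1777/62782·(0.994200+0.947600+0.905600+0.898100+0.861900+0.848500))/(1+1777/62782) = 8223/10000 ≈ 0.822300
step 8 [4y] bond c/2=21/800: DF=(2010603/2000000 − 21/800·(0.994200+0.947600+0.905600+0.898100+0.861900+0.848500+0.822300))/(1+21/800) = 819/1000 ≈ 0.819000

1 1/2 4971/5000
2 1 2369/2500
3 3/2 566/625
4 2 8981/10000
5 5/2 8619/10000
6 3 1697/2000
7 7/2 8223/10000
8 4 819/1000
DF(3.5y) = 8223/10000 ≈ 0.822300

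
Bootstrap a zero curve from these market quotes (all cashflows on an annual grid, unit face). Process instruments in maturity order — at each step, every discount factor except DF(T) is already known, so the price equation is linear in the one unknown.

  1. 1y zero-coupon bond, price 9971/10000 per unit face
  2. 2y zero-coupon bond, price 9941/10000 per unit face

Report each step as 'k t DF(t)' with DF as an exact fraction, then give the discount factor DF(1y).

1 1 9971/10000
2 2 9941/10000
DF(1y) = 9971/10000 ≈ 0.997100

step 1 [1y] zero: DF = P = 9971/10000 ≈ 0.997100
step 2 [2y] zero: DF = P = 9941/10000 ≈ 0.994100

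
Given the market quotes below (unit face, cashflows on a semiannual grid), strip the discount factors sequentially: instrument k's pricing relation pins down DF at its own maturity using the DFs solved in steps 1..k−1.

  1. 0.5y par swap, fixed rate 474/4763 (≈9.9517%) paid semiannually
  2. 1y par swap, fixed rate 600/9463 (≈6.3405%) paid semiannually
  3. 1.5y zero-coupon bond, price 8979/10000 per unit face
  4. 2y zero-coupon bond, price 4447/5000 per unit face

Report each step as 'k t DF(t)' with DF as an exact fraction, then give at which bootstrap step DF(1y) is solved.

step 1 [0.5y] swap r/2=237/4763: DF=(1 − 237/4763·(0))/(1+237/4763) = 4763/5000 ≈ 0.952600
step 2 [1y] swap r/2=300/9463: DF=(1 − 300/9463·(0.952600))/(1+300/9463) = 47/50 ≈ 0.940000
step 3 [1.5y] zero: DF = P = 8979/10000 ≈ 0.897900
step 4 [2y] zero: DF = P = 4447/5000 ≈ 0.889400

1 1/2 4763/5000
2 1 47/50
3 3/2 8979/10000
4 2 4447/5000
DF(1y) is solved at step 2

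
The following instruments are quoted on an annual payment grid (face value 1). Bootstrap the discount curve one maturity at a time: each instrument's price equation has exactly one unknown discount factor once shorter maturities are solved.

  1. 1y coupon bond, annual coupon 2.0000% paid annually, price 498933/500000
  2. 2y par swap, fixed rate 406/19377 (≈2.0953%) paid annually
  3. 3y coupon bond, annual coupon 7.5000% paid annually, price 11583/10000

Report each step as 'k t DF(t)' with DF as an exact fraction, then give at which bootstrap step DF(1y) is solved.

step 1 [1y] bond c/1=1/50: DF=(498933/500000 − 1/50·(0))/(1+1/50) = 9783/10000 ≈ 0.978300
step 2 [2y] swap r/1=406/19377: DF=(1 − 406/19377·(0.978300))/(1+406/19377) = 4797/5000 ≈ 0.959400
step 3 [3y] bond c/1=3/40: DF=(11583/10000 − 3/40·(0.978300+0.959400))/(1+3/40) = 9423/10000 ≈ 0.942300

1 1 9783/10000
2 2 4797/5000
3 3 9423/10000
DF(1y) is solved at step 1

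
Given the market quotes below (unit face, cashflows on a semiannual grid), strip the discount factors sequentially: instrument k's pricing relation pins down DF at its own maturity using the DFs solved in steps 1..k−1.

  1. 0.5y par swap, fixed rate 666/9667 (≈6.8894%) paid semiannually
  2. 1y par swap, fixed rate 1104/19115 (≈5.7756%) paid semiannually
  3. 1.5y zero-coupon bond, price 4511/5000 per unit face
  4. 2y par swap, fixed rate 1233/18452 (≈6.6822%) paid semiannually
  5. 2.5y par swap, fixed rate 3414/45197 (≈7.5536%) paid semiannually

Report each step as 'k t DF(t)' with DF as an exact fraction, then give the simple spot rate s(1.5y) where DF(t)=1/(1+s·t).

step 1 [0.5y] swap r/2=333/9667: DF=(1 − 333/9667·(0))/(1+333/9667) = 9667/10000 ≈ 0.966700
step 2 [1y] swap r/2=552/19115: DF=(1 − 552/19115·(0.966700))/(1+552/19115) = 1181/1250 ≈ 0.944800
step 3 [1.5y] zero: DF = P = 4511/5000 ≈ 0.902200
step 4 [2y] swap r/2=1233/36904: DF=(1 − 1233/36904·(0.966700+0.944800+0.902200))/(1+1233/36904) = 8767/10000 ≈ 0.876700
step 5 [2.5y] swap r/2=1707/45197: DF=(1 − 1707/45197·(0.966700+0.944800+0.902200+0.876700))/(1+1707/45197) = 8293/10000 ≈ 0.829300

1 1/2 9667/10000
2 1 1181/1250
3 3/2 4511/5000
4 2 8767/10000
5 5/2 8293/10000
s(1.5y) = (1/(4511/5000) − 1)/(3/2) = 326/4511 ≈ 7.2268%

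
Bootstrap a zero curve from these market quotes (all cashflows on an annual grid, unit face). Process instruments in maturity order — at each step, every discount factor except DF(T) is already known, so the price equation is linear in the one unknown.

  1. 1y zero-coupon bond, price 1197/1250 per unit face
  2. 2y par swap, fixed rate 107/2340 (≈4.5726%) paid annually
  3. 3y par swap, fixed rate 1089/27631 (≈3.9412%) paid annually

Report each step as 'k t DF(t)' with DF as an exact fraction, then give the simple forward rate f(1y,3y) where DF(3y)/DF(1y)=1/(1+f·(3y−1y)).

1 1 1197/1250
2 2 1143/1250
3 3 8911/10000
f(1y,3y) = ((1197/1250)/(8911/10000) − 1)/(2) = 5/134 ≈ 3.7313%

step 1 [1y] zero: DF = P = 1197/1250 ≈ 0.957600
step 2 [2y] swap r/1=107/2340: DF=(1 − 107/2340·(0.957600))/(1+107/2340) = 1143/1250 ≈ 0.914400
step 3 [3y] swap r/1=1089/27631: DF=(1 − 1089/27631·(0.957600+0.914400))/(1+1089/27631) = 8911/10000 ≈ 0.891100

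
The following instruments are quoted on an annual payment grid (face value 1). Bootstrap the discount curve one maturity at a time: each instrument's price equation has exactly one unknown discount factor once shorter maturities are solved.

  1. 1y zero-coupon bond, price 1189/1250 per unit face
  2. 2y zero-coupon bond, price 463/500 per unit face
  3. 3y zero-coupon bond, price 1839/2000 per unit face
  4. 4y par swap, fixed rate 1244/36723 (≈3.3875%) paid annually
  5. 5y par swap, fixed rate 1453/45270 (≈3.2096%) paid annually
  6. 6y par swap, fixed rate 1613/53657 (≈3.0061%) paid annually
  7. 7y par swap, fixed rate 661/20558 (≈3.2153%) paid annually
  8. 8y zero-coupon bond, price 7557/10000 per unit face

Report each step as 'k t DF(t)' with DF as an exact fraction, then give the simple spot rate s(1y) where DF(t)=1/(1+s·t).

step 1 [1y] zero: DF = P = 1189/1250 ≈ 0.951200
step 2 [2y] zero: DF = P = 463/500 ≈ 0.926000
step 3 [3y] zero: DF = P = 1839/2000 ≈ 0.919500
step 4 [4y] swap r/1=1244/36723: DF=(1 − 1244/36723·(0.951200+0.926000+0.919500))/(1+1244/36723) = 2189/2500 ≈ 0.875600
step 5 [5y] swap r/1=1453/45270: DF=(1 − 1453/45270·(0.951200+0.926000+0.919500+0.875600))/(1+1453/45270) = 8547/10000 ≈ 0.854700
step 6 [6y] swap r/1=1613/53657: DF=(1 − 1613/53657·(0.951200+0.926000+0.919500+0.875600+0.854700))/(1+1613/53657) = 8387/10000 ≈ 0.838700
step 7 [7y] swap r/1=661/20558: DF=(1 − 661/20558·(0.951200+0.926000+0.919500+0.875600+0.854700+0.838700))/(1+661/20558) = 8017/10000 ≈ 0.801700
step 8 [8y] zero: DF = P = 7557/10000 ≈ 0.755700

1 1 1189/1250
2 2 463/500
3 3 1839/2000
4 4 2189/2500
5 5 8547/10000
6 6 8387/10000
7 7 8017/10000
8 8 7557/10000
s(1y) = (1/(1189/1250) − 1)/(1) = 61/1189 ≈ 5.1304%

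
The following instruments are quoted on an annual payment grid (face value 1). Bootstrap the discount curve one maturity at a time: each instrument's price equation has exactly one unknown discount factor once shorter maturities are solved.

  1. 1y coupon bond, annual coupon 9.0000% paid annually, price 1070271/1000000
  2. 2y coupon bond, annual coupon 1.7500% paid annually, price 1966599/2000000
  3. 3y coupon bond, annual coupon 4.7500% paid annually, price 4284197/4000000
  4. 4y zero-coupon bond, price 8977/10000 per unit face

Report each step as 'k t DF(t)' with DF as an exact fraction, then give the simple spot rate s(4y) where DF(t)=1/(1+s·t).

step 1 [1y] bond c/1=9/100: DF=(1070271/1000000 − 9/100·(0))/(1+9/100) = 9819/10000 ≈ 0.981900
step 2 [2y] bond c/1=7/400: DF=(1966599/2000000 − 7/400·(0.981900))/(1+7/400) = 1899/2000 ≈ 0.949500
step 3 [3y] bond c/1=19/400: DF=(4284197/4000000 − 19/400·(0.981900+0.949500))/(1+19/400) = 9349/10000 ≈ 0.934900
step 4 [4y] zero: DF = P = 8977/10000 ≈ 0.897700

1 1 9819/10000
2 2 1899/2000
3 3 9349/10000
4 4 8977/10000
s(4y) = (1/(8977/10000) − 1)/(4) = 1023/35908 ≈ 2.8489%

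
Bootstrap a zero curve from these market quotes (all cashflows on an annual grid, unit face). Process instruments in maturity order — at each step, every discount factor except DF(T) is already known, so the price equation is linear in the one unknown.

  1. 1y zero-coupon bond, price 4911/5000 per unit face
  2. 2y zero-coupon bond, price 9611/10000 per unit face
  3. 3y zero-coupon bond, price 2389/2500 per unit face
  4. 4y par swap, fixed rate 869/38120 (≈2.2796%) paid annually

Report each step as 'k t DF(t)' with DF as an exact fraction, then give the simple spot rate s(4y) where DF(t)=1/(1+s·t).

step 1 [1y] zero: DF = P = 4911/5000 ≈ 0.982200
step 2 [2y] zero: DF = P = 9611/10000 ≈ 0.961100
step 3 [3y] zero: DF = P = 2389/2500 ≈ 0.955600
step 4 [4y] swap r/1=869/38120: DF=(1 − 869/38120·(0.982200+0.961100+0.955600))/(1+869/38120) = 9131/10000 ≈ 0.913100

1 1 4911/5000
2 2 9611/10000
3 3 2389/2500
4 4 9131/10000
s(4y) = (1/(9131/10000) − 1)/(4) = 869/36524 ≈ 2.3793%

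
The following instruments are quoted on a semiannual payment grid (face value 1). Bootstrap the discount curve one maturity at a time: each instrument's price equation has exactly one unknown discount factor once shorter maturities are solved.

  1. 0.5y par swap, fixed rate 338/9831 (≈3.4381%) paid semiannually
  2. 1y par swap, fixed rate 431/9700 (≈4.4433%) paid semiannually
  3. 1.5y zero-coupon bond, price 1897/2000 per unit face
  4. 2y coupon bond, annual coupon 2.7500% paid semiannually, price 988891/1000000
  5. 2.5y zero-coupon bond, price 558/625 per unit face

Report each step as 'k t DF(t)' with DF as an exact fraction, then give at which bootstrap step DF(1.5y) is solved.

1 1/2 9831/10000
2 1 9569/10000
3 3/2 1897/2000
4 2 9363/10000
5 5/2 558/625
DF(1.5y) is solved at step 3

step 1 [0.5y] swap r/2=169/9831: DF=(1 − 169/9831·(0))/(1+169/9831) = 9831/10000 ≈ 0.983100
step 2 [1y] swap r/2=431/19400: DF=(1 − 431/19400·(0.983100))/(1+431/19400) = 9569/10000 ≈ 0.956900
step 3 [1.5y] zero: DF = P = 1897/2000 ≈ 0.948500
step 4 [2y] bond c/2=11/800: DF=(988891/1000000 − 11/800·(0.983100+0.956900+0.948500))/(1+11/800) = 9363/10000 ≈ 0.936300
step 5 [2.5y] zero: DF = P = 558/625 ≈ 0.892800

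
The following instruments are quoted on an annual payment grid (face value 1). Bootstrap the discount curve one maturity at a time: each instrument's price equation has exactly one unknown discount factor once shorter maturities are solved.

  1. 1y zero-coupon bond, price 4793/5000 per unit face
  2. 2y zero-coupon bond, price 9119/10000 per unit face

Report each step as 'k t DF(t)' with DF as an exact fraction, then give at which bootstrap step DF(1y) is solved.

1 1 4793/5000
2 2 9119/10000
DF(1y) is solved at step 1

step 1 [1y] zero: DF = P = 4793/5000 ≈ 0.958600
step 2 [2y] zero: DF = P = 9119/10000 ≈ 0.911900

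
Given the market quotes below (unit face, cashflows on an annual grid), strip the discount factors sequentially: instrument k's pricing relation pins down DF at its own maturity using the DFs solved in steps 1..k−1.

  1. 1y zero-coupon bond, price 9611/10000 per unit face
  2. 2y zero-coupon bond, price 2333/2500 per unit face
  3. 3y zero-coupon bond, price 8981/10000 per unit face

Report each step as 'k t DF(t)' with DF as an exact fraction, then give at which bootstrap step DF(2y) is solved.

1 1 9611/10000
2 2 2333/2500
3 3 8981/10000
DF(2y) is solved at step 2

step 1 [1y] zero: DF = P = 9611/10000 ≈ 0.961100
step 2 [2y] zero: DF = P = 2333/2500 ≈ 0.933200
step 3 [3y] zero: DF = P = 8981/10000 ≈ 0.898100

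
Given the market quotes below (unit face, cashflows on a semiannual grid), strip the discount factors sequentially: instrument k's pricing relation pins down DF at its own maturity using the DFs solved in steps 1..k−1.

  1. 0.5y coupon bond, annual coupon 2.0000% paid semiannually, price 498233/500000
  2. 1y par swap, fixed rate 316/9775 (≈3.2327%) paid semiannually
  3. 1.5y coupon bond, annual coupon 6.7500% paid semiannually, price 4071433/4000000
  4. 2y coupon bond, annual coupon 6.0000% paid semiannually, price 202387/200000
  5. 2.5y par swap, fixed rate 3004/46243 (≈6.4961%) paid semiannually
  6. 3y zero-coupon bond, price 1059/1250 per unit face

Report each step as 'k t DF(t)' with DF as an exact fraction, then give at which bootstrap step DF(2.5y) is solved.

1 1/2 4933/5000
2 1 2421/2500
3 3/2 1151/1250
4 2 8987/10000
5 5/2 4249/5000
6 3 1059/1250
DF(2.5y) is solved at step 5

step 1 [0.5y] bond c/2=1/100: DF=(498233/500000 − 1/100·(0))/(1+1/100) = 4933/5000 ≈ 0.986600
step 2 [1y] swap r/2=158/9775: DF=(1 − 158/9775·(0.986600))/(1+158/9775) = 2421/2500 ≈ 0.968400
step 3 [1.5y] bond c/2=27/800: DF=(4071433/4000000 − 27/800·(0.986600+0.968400))/(1+27/800) = 1151/1250 ≈ 0.920800
step 4 [2y] bond c/2=3/100: DF=(202387/200000 − 3/100·(0.986600+0.968400+0.920800))/(1+3/100) = 8987/10000 ≈ 0.898700
step 5 [2.5y] swap r/2=1502/46243: DF=(1 − 1502/46243·(0.986600+0.968400+0.920800+0.898700))/(1+1502/46243) = 4249/5000 ≈ 0.849800
step 6 [3y] zero: DF = P = 1059/1250 ≈ 0.847200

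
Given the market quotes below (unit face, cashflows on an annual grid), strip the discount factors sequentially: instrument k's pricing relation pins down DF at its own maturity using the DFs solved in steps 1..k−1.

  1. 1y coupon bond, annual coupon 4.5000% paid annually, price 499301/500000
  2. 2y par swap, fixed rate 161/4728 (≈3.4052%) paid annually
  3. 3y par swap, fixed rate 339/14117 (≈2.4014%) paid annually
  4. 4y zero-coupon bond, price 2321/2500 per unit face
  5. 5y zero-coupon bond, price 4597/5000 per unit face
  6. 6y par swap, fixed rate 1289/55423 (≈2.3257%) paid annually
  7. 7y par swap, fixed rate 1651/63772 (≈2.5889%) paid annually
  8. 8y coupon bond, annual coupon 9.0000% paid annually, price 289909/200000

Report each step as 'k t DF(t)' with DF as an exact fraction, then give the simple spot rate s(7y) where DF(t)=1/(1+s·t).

1 1 2389/2500
2 2 2339/2500
3 3 4661/5000
4 4 2321/2500
5 5 4597/5000
6 6 8711/10000
7 7 8349/10000
8 8 8033/10000
s(7y) = (1/(8349/10000) − 1)/(7) = 1651/58443 ≈ 2.8250%

step 1 [1y] bond c/1=9/200: DF=(499301/500000 − 9/200·(0))/(1+9/200) = 2389/2500 ≈ 0.955600
step 2 [2y] swap r/1=161/4728: DF=(1 − 161/4728·(0.955600))/(1+161/4728) = 2339/2500 ≈ 0.935600
step 3 [3y] swap r/1=339/14117: DF=(1 − 339/14117·(0.955600+0.935600))/(1+339/14117) = 4661/5000 ≈ 0.932200
step 4 [4y] zero: DF = P = 2321/2500 ≈ 0.928400
step 5 [5y] zero: DF = P = 4597/5000 ≈ 0.919400
step 6 [6y] swap r/1=1289/55423: DF=(1 − 1289/55423·(0.955600+0.935600+0.932200+0.928400+0.919400))/(1+1289/55423) = 8711/10000 ≈ 0.871100
step 7 [7y] swap r/1=1651/63772: DF=(1 − 1651/63772·(0.955600+0.935600+0.932200+0.928400+0.919400+0.871100))/(1+1651/63772) = 8349/10000 ≈ 0.834900
step 8 [8y] bond c/1=9/100: DF=(289909/200000 − 9/100·(0.955600+0.935600+0.932200+0.928400+0.919400+0.871100+0.834900))/(1+9/100) = 8033/10000 ≈ 0.803300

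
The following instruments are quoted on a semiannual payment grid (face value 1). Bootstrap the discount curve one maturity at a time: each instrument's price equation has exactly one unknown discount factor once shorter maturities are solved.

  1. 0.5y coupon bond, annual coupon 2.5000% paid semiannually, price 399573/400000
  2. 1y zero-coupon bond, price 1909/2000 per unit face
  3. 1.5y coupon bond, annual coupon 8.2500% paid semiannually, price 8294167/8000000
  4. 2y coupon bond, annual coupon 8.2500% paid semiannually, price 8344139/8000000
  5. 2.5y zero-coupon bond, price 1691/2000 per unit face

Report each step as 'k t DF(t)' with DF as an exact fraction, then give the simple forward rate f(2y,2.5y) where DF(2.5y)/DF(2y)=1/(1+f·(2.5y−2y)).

1 1/2 4933/5000
2 1 1909/2000
3 3/2 2297/2500
4 2 2221/2500
5 5/2 1691/2000
f(2y,2.5y) = ((2221/2500)/(1691/2000) − 1)/(1/2) = 858/8455 ≈ 10.1478%

step 1 [0.5y] bond c/2=1/80: DF=(399573/400000 − 1/80·(0))/(1+1/80) = 4933/5000 ≈ 0.986600
step 2 [1y] zero: DF = P = 1909/2000 ≈ 0.954500
step 3 [1.5y] bond c/2=33/800: DF=(8294167/8000000 − 33/800·(0.986600+0.954500))/(1+33/800) = 2297/2500 ≈ 0.918800
step 4 [2y] bond c/2=33/800: DF=(8344139/8000000 − 33/800·(0.986600+0.954500+0.918800))/(1+33/800) = 2221/2500 ≈ 0.888400
step 5 [2.5y] zero: DF = P = 1691/2000 ≈ 0.845500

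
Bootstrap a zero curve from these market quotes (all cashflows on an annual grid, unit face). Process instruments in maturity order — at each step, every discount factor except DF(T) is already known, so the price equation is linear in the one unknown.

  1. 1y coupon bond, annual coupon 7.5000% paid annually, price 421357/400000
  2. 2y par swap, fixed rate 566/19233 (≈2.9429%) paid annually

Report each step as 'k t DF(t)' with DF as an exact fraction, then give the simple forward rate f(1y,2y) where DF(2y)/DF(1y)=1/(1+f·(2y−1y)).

1 1 9799/10000
2 2 4717/5000
f(1y,2y) = ((9799/10000)/(4717/5000) − 1)/(1) = 365/9434 ≈ 3.8690%

step 1 [1y] bond c/1=3/40: DF=(421357/400000 − 3/40·(0))/(1+3/40) = 9799/10000 ≈ 0.979900
step 2 [2y] swap r/1=566/19233: DF=(1 − 566/19233·(0.979900))/(1+566/19233) = 4717/5000 ≈ 0.943400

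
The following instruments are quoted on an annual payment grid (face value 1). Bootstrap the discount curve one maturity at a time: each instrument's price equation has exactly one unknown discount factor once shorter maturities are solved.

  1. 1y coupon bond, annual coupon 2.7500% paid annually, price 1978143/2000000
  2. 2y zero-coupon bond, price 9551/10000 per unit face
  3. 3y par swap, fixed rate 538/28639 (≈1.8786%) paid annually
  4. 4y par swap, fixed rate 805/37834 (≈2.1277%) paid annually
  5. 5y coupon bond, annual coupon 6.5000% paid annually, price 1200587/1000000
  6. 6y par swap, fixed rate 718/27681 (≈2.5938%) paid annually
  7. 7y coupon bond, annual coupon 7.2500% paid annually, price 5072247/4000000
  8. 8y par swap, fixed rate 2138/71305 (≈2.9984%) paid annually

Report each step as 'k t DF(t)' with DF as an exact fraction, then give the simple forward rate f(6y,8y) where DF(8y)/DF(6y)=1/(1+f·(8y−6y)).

1 1 4813/5000
2 2 9551/10000
3 3 4731/5000
4 4 1839/2000
5 5 2241/2500
6 6 2141/2500
7 7 8081/10000
8 8 3931/5000
f(6y,8y) = ((2141/2500)/(3931/5000) − 1)/(2) = 351/7862 ≈ 4.4645%

step 1 [1y] bond c/1=11/400: DF=(1978143/2000000 − 11/400·(0))/(1+11/400) = 4813/5000 ≈ 0.962600
step 2 [2y] zero: DF = P = 9551/10000 ≈ 0.955100
step 3 [3y] swap r/1=538/28639: DF=(1 − 538/28639·(0.962600+0.955100))/(1+538/28639) = 4731/5000 ≈ 0.946200
step 4 [4y] swap r/1=805/37834: DF=(1 − 805/37834·(0.962600+0.955100+0.946200))/(1+805/37834) = 1839/2000 ≈ 0.919500
step 5 [5y] bond c/1=13/200: DF=(1200587/1000000 − 13/200·(0.962600+0.955100+0.946200+0.919500))/(1+13/200) = 2241/2500 ≈ 0.896400
step 6 [6y] swap r/1=718/27681: DF=(1 − 718/27681·(0.962600+0.955100+0.946200+0.919500+0.896400))/(1+718/27681) = 2141/2500 ≈ 0.856400
step 7 [7y] bond c/1=29/400: DF=(5072247/4000000 − 29/400·(0.962600+0.955100+0.946200+0.919500+0.896400+0.856400))/(1+29/400) = 8081/10000 ≈ 0.808100
step 8 [8y] swap r/1=2138/71305: DF=(1 − 2138/71305·(0.962600+0.955100+0.946200+0.919500+0.896400+0.856400+0.808100))/(1+2138/71305) = 3931/5000 ≈ 0.786200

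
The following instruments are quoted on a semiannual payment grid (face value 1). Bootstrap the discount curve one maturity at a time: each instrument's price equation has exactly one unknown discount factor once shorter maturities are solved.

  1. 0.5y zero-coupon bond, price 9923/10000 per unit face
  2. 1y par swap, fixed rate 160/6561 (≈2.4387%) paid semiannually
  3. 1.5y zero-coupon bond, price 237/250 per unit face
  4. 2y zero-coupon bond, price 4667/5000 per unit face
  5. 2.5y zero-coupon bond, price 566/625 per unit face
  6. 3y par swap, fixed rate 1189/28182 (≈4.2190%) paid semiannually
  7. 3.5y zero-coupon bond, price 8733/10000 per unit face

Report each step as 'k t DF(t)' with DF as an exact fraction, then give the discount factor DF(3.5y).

1 1/2 9923/10000
2 1 122/125
3 3/2 237/250
4 2 4667/5000
5 5/2 566/625
6 3 8811/10000
7 7/2 8733/10000
DF(3.5y) = 8733/10000 ≈ 0.873300

step 1 [0.5y] zero: DF = P = 9923/10000 ≈ 0.992300
step 2 [1y] swap r/2=80/6561: DF=(1 − 80/6561·(0.992300))/(1+80/6561) = 122/125 ≈ 0.976000
step 3 [1.5y] zero: DF = P = 237/250 ≈ 0.948000
step 4 [2y] zero: DF = P = 4667/5000 ≈ 0.933400
step 5 [2.5y] zero: DF = P = 566/625 ≈ 0.905600
step 6 [3y] swap r/2=1189/56364: DF=(1 − 1189/56364·(0.992300+0.976000+0.948000+0.933400+0.905600))/(1+1189/56364) = 8811/10000 ≈ 0.881100
step 7 [3.5y] zero: DF = P = 8733/10000 ≈ 0.873300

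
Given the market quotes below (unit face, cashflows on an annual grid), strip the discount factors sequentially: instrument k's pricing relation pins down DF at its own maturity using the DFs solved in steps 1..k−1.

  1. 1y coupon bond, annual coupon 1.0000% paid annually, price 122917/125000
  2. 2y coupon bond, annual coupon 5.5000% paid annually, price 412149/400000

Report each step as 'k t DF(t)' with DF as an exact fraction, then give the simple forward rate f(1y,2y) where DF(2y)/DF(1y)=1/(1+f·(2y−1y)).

1 1 1217/1250
2 2 9259/10000
f(1y,2y) = ((1217/1250)/(9259/10000) − 1)/(1) = 477/9259 ≈ 5.1517%

step 1 [1y] bond c/1=1/100: DF=(122917/125000 − 1/100·(0))/(1+1/100) = 1217/1250 ≈ 0.973600
step 2 [2y] bond c/1=11/200: DF=(412149/400000 − 11/200·(0.973600))/(1+11/200) = 9259/10000 ≈ 0.925900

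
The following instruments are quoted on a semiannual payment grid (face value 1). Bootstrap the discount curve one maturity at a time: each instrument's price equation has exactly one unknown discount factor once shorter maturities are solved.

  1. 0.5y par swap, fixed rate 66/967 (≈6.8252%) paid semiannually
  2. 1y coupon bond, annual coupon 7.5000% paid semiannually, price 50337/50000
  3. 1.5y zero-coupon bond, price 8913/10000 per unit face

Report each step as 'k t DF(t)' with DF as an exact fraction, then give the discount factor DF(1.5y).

step 1 [0.5y] swap r/2=33/967: DF=(1 − 33/967·(0))/(1+33/967) = 967/1000 ≈ 0.967000
step 2 [1y] bond c/2=3/80: DF=(50337/50000 − 3/80·(0.967000))/(1+3/80) = 4677/5000 ≈ 0.935400
step 3 [1.5y] zero: DF = P = 8913/10000 ≈ 0.891300

1 1/2 967/1000
2 1 4677/5000
3 3/2 8913/10000
DF(1.5y) = 8913/10000 ≈ 0.891300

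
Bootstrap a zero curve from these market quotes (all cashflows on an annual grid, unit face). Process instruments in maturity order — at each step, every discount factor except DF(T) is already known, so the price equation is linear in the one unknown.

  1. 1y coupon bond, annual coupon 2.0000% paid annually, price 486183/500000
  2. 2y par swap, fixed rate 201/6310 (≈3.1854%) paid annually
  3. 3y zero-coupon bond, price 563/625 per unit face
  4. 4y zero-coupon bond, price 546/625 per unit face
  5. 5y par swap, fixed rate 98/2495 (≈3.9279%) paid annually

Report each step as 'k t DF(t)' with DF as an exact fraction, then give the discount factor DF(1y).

1 1 9533/10000
2 2 9397/10000
3 3 563/625
4 4 546/625
5 5 2059/2500
DF(1y) = 9533/10000 ≈ 0.953300

step 1 [1y] bond c/1=1/50: DF=(486183/500000 − 1/50·(0))/(1+1/50) = 9533/10000 ≈ 0.953300
step 2 [2y] swap r/1=201/6310: DF=(1 − 201/6310·(0.953300))/(1+201/6310) = 9397/10000 ≈ 0.939700
step 3 [3y] zero: DF = P = 563/625 ≈ 0.900800
step 4 [4y] zero: DF = P = 546/625 ≈ 0.873600
step 5 [5y] swap r/1=98/2495: DF=(1 − 98/2495·(0.953300+0.939700+0.900800+0.873600))/(1+98/2495) = 2059/2500 ≈ 0.823600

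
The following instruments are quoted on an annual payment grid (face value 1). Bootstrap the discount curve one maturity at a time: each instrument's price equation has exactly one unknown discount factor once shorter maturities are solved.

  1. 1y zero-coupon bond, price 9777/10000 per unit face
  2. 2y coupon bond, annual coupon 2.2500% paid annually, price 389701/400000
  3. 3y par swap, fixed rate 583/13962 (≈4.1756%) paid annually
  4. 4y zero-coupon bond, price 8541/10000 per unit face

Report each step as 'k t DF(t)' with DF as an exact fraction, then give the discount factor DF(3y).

step 1 [1y] zero: DF = P = 9777/10000 ≈ 0.977700
step 2 [2y] bond c/1=9/400: DF=(389701/400000 − 9/400·(0.977700))/(1+9/400) = 9313/10000 ≈ 0.931300
step 3 [3y] swap r/1=583/13962: DF=(1 − 583/13962·(0.977700+0.931300))/(1+583/13962) = 4417/5000 ≈ 0.883400
step 4 [4y] zero: DF = P = 8541/10000 ≈ 0.854100

1 1 9777/10000
2 2 9313/10000
3 3 4417/5000
4 4 8541/10000
DF(3y) = 4417/5000 ≈ 0.883400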